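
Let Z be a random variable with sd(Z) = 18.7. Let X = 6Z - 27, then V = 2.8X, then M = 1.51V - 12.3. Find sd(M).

sd(X) = |6|·18.7 = 112.2.
sd(V) = |2.8|·112.2 = 314.16.
sd(M) = |1.51|·314.16 = 474.3816.

sd(M) = 474.3816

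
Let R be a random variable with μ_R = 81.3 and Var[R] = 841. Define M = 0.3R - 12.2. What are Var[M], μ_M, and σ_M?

Var[M] = 75.69, μ_M = 12.19, σ_M = 8.7

M = 0.3R - 12.2 is linear with a = 0.3, b = -12.2.
Var[M] = a²·Var[R] = 0.3²·841 = 75.69 (the additive constant -12.2 does not affect variance).
μ_M = a·μ_R + b = 0.3·81.3 + (-12.2) = 12.19.
σ_R = √841 = 29.
σ_M = |a|·σ_R = |0.3|·29 = 8.7.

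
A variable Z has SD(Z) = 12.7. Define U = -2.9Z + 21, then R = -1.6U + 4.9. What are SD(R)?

SD(U) = |-2.9|·12.7 = 36.83.
SD(R) = |-1.6|·36.83 = 58.928.

SD(R) = 58.928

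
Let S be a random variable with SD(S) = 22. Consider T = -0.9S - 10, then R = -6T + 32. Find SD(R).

SD(T) = |-0.9|·22 = 19.8.
SD(R) = |-6|·19.8 = 118.8.

SD(R) = 118.8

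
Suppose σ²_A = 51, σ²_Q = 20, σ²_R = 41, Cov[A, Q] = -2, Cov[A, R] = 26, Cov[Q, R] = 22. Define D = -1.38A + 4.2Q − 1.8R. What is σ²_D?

σ²_D = 402.4764

σ²_D = a²·σ²_A + b²·σ²_Q + c²·σ²_R + 2ab·Cov[A, Q] + 2ac·Cov[A, R] + 2bc·Cov[Q, R], with a = -1.38, b = 4.2, c = -1.8.
= 97.1244 + 352.8 + 132.84 + 23.184 + 129.168 + (-332.64)
= 402.4764.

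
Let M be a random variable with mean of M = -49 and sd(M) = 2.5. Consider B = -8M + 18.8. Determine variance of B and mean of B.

B = -8M + 18.8 is linear with a = -8, b = 18.8.
variance of M = 2.5² = 6.25.
variance of B = a²·variance of M = (-8)²·6.25 = 400 (the additive constant 18.8 does not affect variance).
mean of B = a·mean of M + b = (-8)·(-49) + 18.8 = 410.8.

variance of B = 400, mean of B = 410.8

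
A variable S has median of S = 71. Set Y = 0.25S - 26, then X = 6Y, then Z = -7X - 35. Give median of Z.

median of Y = 0.25·71 + (-26) = -8.25.
median of X = 6·(-8.25) = -49.5.
median of Z = (-7)·(-49.5) + (-35) = 311.5.

median of Z = 311.5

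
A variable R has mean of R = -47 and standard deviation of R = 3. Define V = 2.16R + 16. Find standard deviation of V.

standard deviation of V = 6.48

V = 2.16R + 16 is linear with a = 2.16, b = 16.
standard deviation of V = |a|·standard deviation of R = |2.16|·3 = 6.48.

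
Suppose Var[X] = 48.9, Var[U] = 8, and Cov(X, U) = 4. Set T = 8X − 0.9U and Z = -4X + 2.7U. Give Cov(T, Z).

By bilinearity, Cov(T, Z) = ac·Var[X] + bd·Var[U] + (ad+bc)·Cov(X, U), with a=8, b=-0.9, c=-4, d=2.7.
ac·Var[X] = 8·(-4)·48.9 = -1564.8
bd·Var[U] = (-0.9)·2.7·8 = -19.44
(ad+bc)·Cov(X, U) = (25.2)·4 = 100.8
Cov(T, Z) = -1564.8 + (-19.44) + 100.8 = -1483.44.

Cov(T, Z) = -1483.44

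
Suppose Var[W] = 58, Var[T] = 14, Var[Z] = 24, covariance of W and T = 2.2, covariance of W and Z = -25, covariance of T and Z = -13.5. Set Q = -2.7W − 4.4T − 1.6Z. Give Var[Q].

Var[Q] = 401.492

Var[Q] = a²·Var[W] + b²·Var[T] + c²·Var[Z] + 2ab·covariance of W and T + 2ac·covariance of W and Z + 2bc·covariance of T and Z, with a = -2.7, b = -4.4, c = -1.6.
= 422.82 + 271.04 + 61.44 + 52.272 + (-216) + (-190.08)
= 401.492.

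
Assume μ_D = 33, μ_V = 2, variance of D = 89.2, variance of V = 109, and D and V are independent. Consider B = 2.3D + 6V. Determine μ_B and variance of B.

μ_B = 2.3·μ_D + 6·μ_V = 2.3·33 + 6·2 = 87.9.
variance of B = a²·variance of D + b²·variance of V + 2ab·Cov(D, V) with a = 2.3, b = 6.
Independence gives Cov(D, V) = 0.
= 2.3²·89.2 + 6²·109 + 2·2.3·6·0
= 471.868 + 3924 + 0 = 4395.868.

μ_B = 87.9, variance of B = 4395.868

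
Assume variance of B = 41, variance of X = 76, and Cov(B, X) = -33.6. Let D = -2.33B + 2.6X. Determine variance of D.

variance of D = a²·variance of B + b²·variance of X + 2ab·Cov(B, X) with a = -2.33, b = 2.6.
= (-2.33)²·41 + 2.6²·76 + 2·(-2.33)·2.6·(-33.6)
= 222.5849 + 513.76 + 407.0976 = 1143.4425.

variance of D = 1143.4425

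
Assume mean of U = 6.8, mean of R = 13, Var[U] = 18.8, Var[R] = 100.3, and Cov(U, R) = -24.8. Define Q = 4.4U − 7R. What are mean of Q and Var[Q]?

mean of Q = -61.08, Var[Q] = 6806.348

mean of Q = 4.4·mean of U + (-7)·mean of R = 4.4·6.8 + (-7)·13 = -61.08.
Var[Q] = a²·Var[U] + b²·Var[R] + 2ab·Cov(U, R) with a = 4.4, b = -7.
= 4.4²·18.8 + (-7)²·100.3 + 2·4.4·(-7)·(-24.8)
= 363.968 + 4914.7 + 1527.68 = 6806.348.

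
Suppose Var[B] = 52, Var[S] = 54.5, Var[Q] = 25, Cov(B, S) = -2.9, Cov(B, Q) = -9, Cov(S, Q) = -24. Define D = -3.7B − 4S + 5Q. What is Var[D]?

Var[D] = a²·Var[B] + b²·Var[S] + c²·Var[Q] + 2ab·Cov(B, S) + 2ac·Cov(B, Q) + 2bc·Cov(S, Q), with a = -3.7, b = -4, c = 5.
= 711.88 + 872 + 625 + (-85.84) + 333 + 960
= 3416.04.

Var[D] = 3416.04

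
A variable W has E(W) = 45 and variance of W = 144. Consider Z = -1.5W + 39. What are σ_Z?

Z = -1.5W + 39 is linear with a = -1.5, b = 39.
σ_W = √144 = 12.
σ_Z = |a|·σ_W = |-1.5|·12 = 18.

σ_Z = 18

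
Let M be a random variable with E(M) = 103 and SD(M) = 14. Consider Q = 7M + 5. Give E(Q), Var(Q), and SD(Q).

Q = 7M + 5 is linear with a = 7, b = 5.
E(Q) = a·E(M) + b = 7·103 + 5 = 726.
Var(M) = 14² = 196.
Var(Q) = a²·Var(M) = 7²·196 = 9604 (the additive constant 5 does not affect variance).
SD(Q) = |a|·SD(M) = |7|·14 = 98.

E(Q) = 726, Var(Q) = 9604, SD(Q) = 98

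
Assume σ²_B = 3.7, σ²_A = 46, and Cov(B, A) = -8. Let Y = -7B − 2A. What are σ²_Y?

σ²_Y = 141.3

σ²_Y = a²·σ²_B + b²·σ²_A + 2ab·Cov(B, A) with a = -7, b = -2.
= (-7)²·3.7 + (-2)²·46 + 2·(-7)·(-2)·(-8)
= 181.3 + 184 + (-224) = 141.3.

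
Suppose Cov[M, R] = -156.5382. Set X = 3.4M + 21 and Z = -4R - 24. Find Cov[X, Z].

Cov[X, Z] = 2128.91952

Cov[X, Z] = a·c·Cov[M, R] = 3.4·(-4)·(-156.5382) = 2128.91952. Additive constants drop out.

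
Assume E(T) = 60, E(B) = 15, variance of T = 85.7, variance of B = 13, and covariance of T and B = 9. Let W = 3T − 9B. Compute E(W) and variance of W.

E(W) = 3·E(T) + (-9)·E(B) = 3·60 + (-9)·15 = 45.
variance of W = a²·variance of T + b²·variance of B + 2ab·covariance of T and B with a = 3, b = -9.
= 3²·85.7 + (-9)²·13 + 2·3·(-9)·9
= 771.3 + 1053 + (-486) = 1338.3.

E(W) = 45, variance of W = 1338.3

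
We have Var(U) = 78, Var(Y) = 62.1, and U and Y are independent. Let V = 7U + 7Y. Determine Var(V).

Var(V) = a²·Var(U) + b²·Var(Y) + 2ab·Cov[U, Y] with a = 7, b = 7.
Independence gives Cov[U, Y] = 0.
= 7²·78 + 7²·62.1 + 2·7·7·0
= 3822 + 3042.9 + 0 = 6864.9.

Var(V) = 6864.9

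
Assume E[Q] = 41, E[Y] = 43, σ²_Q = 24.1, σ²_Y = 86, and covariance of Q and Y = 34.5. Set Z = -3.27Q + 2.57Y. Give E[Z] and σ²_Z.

E[Z] = (-3.27)·E[Q] + 2.57·E[Y] = (-3.27)·41 + 2.57·43 = -23.56.
σ²_Z = a²·σ²_Q + b²·σ²_Y + 2ab·covariance of Q and Y with a = -3.27, b = 2.57.
= (-3.27)²·24.1 + 2.57²·86 + 2·(-3.27)·2.57·34.5
= 257.69889 + 568.0214 + (-579.8691) = 245.85119.

E[Z] = -23.56, σ²_Z = 245.85119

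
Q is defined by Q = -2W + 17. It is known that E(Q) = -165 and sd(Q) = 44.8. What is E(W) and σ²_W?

E(W) = 91, σ²_W = 501.76

From Q = -2W + 17: E(Q) = a·E(W) + b, so E(W) = (E(Q) − b)/a = (-165 − 17)/(-2) = 91.
σ²_Q = 44.8² = 2007.04.
σ²_Q = a²·σ²_W, so σ²_W = 2007.04/(-2)² = 501.76.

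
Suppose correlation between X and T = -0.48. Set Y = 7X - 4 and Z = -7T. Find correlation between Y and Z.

correlation between Y and Z = 0.48

Linear rescalings preserve |correlation|; the slopes 7 and -7 have opposite signs, so the correlation flips sign: correlation between Y and Z = −correlation between X and T = 0.48.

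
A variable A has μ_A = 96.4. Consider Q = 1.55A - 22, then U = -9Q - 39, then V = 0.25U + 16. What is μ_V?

μ_Q = 1.55·96.4 + (-22) = 127.42.
μ_U = (-9)·127.42 + (-39) = -1185.78.
μ_V = 0.25·(-1185.78) + 16 = -280.445.

μ_V = -280.445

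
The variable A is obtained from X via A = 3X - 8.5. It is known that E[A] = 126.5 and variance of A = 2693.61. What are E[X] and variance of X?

E[X] = 45, variance of X = 299.29

From A = 3X - 8.5: E[A] = a·E[X] + b, so E[X] = (E[A] − b)/a = (126.5 − (-8.5))/3 = 45.
variance of A = a²·variance of X, so variance of X = 2693.61/3² = 299.29.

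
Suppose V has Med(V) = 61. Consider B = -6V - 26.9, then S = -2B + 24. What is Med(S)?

Med(S) = 809.8

Med(B) = (-6)·61 + (-26.9) = -392.9.
Med(S) = (-2)·(-392.9) + 24 = 809.8.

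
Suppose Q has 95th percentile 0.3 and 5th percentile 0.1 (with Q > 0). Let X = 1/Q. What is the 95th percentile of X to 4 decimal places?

95th percentile of X = 10

1/Q is decreasing on Q > 0, so percentile order reverses: P_{95}(X) uses P_{5}(Q) = 0.1.
P_{95}(X) = 1/0.1 = 10.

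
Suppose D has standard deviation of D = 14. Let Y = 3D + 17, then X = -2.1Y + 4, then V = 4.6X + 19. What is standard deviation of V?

standard deviation of Y = |3|·14 = 42.
standard deviation of X = |-2.1|·42 = 88.2.
standard deviation of V = |4.6|·88.2 = 405.72.

standard deviation of V = 405.72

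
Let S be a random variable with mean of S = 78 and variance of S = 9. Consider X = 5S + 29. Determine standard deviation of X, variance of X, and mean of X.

X = 5S + 29 is linear with a = 5, b = 29.
standard deviation of S = √9 = 3.
standard deviation of X = |a|·standard deviation of S = |5|·3 = 15.
variance of X = a²·variance of S = 5²·9 = 225 (the additive constant 29 does not affect variance).
mean of X = a·mean of S + b = 5·78 + 29 = 419.

standard deviation of X = 15, variance of X = 225, mean of X = 419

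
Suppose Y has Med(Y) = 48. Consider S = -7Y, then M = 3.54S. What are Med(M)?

Med(S) = (-7)·48 = -336.
Med(M) = 3.54·(-336) = -1189.44.

Med(M) = -1189.44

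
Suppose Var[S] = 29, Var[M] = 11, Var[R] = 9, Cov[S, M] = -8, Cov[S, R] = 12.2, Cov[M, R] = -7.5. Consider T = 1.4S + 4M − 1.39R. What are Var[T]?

Var[T] = a²·Var[S] + b²·Var[M] + c²·Var[R] + 2ab·Cov[S, M] + 2ac·Cov[S, R] + 2bc·Cov[M, R], with a = 1.4, b = 4, c = -1.39.
= 56.84 + 176 + 17.3889 + (-89.6) + (-47.4824) + 83.4
= 196.5465.

Var[T] = 196.5465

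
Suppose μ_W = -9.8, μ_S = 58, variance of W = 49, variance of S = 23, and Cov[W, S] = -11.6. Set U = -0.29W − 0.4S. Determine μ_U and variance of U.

μ_U = (-0.29)·μ_W + (-0.4)·μ_S = (-0.29)·(-9.8) + (-0.4)·58 = -20.358.
variance of U = a²·variance of W + b²·variance of S + 2ab·Cov[W, S] with a = -0.29, b = -0.4.
= (-0.29)²·49 + (-0.4)²·23 + 2·(-0.29)·(-0.4)·(-11.6)
= 4.1209 + 3.68 + (-2.6912) = 5.1097.

μ_U = -20.358, variance of U = 5.1097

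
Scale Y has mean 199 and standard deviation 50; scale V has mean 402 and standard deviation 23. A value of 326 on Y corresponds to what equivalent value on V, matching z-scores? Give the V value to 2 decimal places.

V = 460.42

z = (326 − 199)/50 = 2.54.
V = 402 + z·23 = 402 + (326 − 199)·23/50 = 460.42.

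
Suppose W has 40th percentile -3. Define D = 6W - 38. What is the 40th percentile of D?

40th percentile of D = -56

Since a = 6 > 0 the transformation is increasing, so the 40th percentile of D = a·(P_{40} of W) + b = 6·(-3) + (-38) = -56.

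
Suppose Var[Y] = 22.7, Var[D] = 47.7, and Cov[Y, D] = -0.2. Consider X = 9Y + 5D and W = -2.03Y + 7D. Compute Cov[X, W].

By bilinearity, Cov[X, W] = ac·Var[Y] + bd·Var[D] + (ad+bc)·Cov[Y, D], with a=9, b=5, c=-2.03, d=7.
ac·Var[Y] = 9·(-2.03)·22.7 = -414.729
bd·Var[D] = 5·7·47.7 = 1669.5
(ad+bc)·Cov[Y, D] = (52.85)·(-0.2) = -10.57
Cov[X, W] = -414.729 + 1669.5 + (-10.57) = 1244.201.

Cov[X, W] = 1244.201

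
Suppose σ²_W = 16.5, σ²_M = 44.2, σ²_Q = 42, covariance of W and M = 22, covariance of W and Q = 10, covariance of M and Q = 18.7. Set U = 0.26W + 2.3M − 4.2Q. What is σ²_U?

σ²_U = 619.0014

σ²_U = a²·σ²_W + b²·σ²_M + c²·σ²_Q + 2ab·covariance of W and M + 2ac·covariance of W and Q + 2bc·covariance of M and Q, with a = 0.26, b = 2.3, c = -4.2.
= 1.1154 + 233.818 + 740.88 + 26.312 + (-21.84) + (-361.284)
= 619.0014.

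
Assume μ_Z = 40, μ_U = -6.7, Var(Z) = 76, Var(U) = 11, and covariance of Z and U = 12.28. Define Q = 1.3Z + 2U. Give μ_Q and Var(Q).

μ_Q = 1.3·μ_Z + 2·μ_U = 1.3·40 + 2·(-6.7) = 38.6.
Var(Q) = a²·Var(Z) + b²·Var(U) + 2ab·covariance of Z and U with a = 1.3, b = 2.
= 1.3²·76 + 2²·11 + 2·1.3·2·12.28
= 128.44 + 44 + 63.856 = 236.296.

μ_Q = 38.6, Var(Q) = 236.296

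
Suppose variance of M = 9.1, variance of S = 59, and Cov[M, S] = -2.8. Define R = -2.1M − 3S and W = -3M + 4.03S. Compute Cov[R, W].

By bilinearity, Cov[R, W] = ac·variance of M + bd·variance of S + (ad+bc)·Cov[M, S], with a=-2.1, b=-3, c=-3, d=4.03.
ac·variance of M = (-2.1)·(-3)·9.1 = 57.33
bd·variance of S = (-3)·4.03·59 = -713.31
(ad+bc)·Cov[M, S] = (0.537)·(-2.8) = -1.5036
Cov[R, W] = 57.33 + (-713.31) + (-1.5036) = -657.4836.

Cov[R, W] = -657.4836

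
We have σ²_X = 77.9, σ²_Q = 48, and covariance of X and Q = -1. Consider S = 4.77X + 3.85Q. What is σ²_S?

σ²_S = a²·σ²_X + b²·σ²_Q + 2ab·covariance of X and Q with a = 4.77, b = 3.85.
= 4.77²·77.9 + 3.85²·48 + 2·4.77·3.85·(-1)
= 1772.45091 + 711.48 + (-36.729) = 2447.20191.

σ²_S = 2447.20191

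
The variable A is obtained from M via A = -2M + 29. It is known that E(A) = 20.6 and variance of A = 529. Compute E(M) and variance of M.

E(M) = 4.2, variance of M = 132.25

From A = -2M + 29: E(A) = a·E(M) + b, so E(M) = (E(A) − b)/a = (20.6 − 29)/(-2) = 4.2.
variance of A = a²·variance of M, so variance of M = 529/(-2)² = 132.25.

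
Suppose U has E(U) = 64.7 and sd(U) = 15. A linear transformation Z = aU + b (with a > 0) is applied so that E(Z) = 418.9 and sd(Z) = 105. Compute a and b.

a = 7, b = -34

sd(Z) = a·sd(U) (a > 0), so a = 105/15 = 7.
E(Z) = a·E(U) + b, so b = 418.9 − 7·64.7 = -34.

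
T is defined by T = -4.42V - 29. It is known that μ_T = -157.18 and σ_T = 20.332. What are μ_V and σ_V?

μ_V = 29, σ_V = 4.6

From T = -4.42V - 29: μ_T = a·μ_V + b, so μ_V = (μ_T − b)/a = (-157.18 − (-29))/(-4.42) = 29.
σ_T = |a|·σ_V, so σ_V = 20.332/|-4.42| = 4.6.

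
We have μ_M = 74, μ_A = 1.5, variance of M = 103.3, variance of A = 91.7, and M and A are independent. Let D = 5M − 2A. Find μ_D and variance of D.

μ_D = 5·μ_M + (-2)·μ_A = 5·74 + (-2)·1.5 = 367.
variance of D = a²·variance of M + b²·variance of A + 2ab·Cov(M, A) with a = 5, b = -2.
Independence gives Cov(M, A) = 0.
= 5²·103.3 + (-2)²·91.7 + 2·5·(-2)·0
= 2582.5 + 366.8 + 0 = 2949.3.

μ_D = 367, variance of D = 2949.3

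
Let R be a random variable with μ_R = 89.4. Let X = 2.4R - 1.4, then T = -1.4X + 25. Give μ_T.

μ_X = 2.4·89.4 + (-1.4) = 213.16.
μ_T = (-1.4)·213.16 + 25 = -273.424.

μ_T = -273.424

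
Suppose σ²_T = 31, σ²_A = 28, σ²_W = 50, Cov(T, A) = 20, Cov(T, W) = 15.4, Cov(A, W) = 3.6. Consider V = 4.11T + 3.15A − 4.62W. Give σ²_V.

σ²_V = 1696.94694

σ²_V = a²·σ²_T + b²·σ²_A + c²·σ²_W + 2ab·Cov(T, A) + 2ac·Cov(T, W) + 2bc·Cov(A, W), with a = 4.11, b = 3.15, c = -4.62.
= 523.6551 + 277.83 + 1067.22 + 517.86 + (-584.83656) + (-104.7816)
= 1696.94694.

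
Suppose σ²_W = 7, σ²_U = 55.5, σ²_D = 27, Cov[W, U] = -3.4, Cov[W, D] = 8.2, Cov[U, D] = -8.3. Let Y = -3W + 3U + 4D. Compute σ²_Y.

σ²_Y = 659.7

σ²_Y = a²·σ²_W + b²·σ²_U + c²·σ²_D + 2ab·Cov[W, U] + 2ac·Cov[W, D] + 2bc·Cov[U, D], with a = -3, b = 3, c = 4.
= 63 + 499.5 + 432 + 61.2 + (-196.8) + (-199.2)
= 659.7.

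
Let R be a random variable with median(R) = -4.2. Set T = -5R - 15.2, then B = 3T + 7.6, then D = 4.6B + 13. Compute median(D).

median(D) = 128

median(T) = (-5)·(-4.2) + (-15.2) = 5.8.
median(B) = 3·5.8 + 7.6 = 25.
median(D) = 4.6·25 + 13 = 128.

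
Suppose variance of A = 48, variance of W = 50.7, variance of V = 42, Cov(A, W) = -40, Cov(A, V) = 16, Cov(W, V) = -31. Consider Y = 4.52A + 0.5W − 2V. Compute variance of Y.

variance of Y = a²·variance of A + b²·variance of W + c²·variance of V + 2ab·Cov(A, W) + 2ac·Cov(A, V) + 2bc·Cov(W, V), with a = 4.52, b = 0.5, c = -2.
= 980.6592 + 12.675 + 168 + (-180.8) + (-289.28) + 62
= 753.2542.

variance of Y = 753.2542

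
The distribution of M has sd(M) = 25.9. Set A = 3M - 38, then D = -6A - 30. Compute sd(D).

sd(A) = |3|·25.9 = 77.7.
sd(D) = |-6|·77.7 = 466.2.

sd(D) = 466.2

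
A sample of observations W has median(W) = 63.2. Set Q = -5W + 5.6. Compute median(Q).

A linear map preserves order up to sign, so median(Q) = a·median(W) + b = (-5)·63.2 + 5.6 = -310.4.

median(Q) = -310.4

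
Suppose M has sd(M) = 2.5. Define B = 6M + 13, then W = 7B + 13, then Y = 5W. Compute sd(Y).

sd(Y) = 525

sd(B) = |6|·2.5 = 15.
sd(W) = |7|·15 = 105.
sd(Y) = |5|·105 = 525.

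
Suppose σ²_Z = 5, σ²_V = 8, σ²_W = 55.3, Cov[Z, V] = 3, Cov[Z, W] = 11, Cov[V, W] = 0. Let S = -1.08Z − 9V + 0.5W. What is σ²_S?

σ²_S = a²·σ²_Z + b²·σ²_V + c²·σ²_W + 2ab·Cov[Z, V] + 2ac·Cov[Z, W] + 2bc·Cov[V, W], with a = -1.08, b = -9, c = 0.5.
= 5.832 + 648 + 13.825 + 58.32 + (-11.88) + 0
= 714.097.

σ²_S = 714.097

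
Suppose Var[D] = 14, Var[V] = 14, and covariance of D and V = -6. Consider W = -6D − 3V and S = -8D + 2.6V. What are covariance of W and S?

By bilinearity, covariance of W and S = ac·Var[D] + bd·Var[V] + (ad+bc)·covariance of D and V, with a=-6, b=-3, c=-8, d=2.6.
ac·Var[D] = (-6)·(-8)·14 = 672
bd·Var[V] = (-3)·2.6·14 = -109.2
(ad+bc)·covariance of D and V = (8.4)·(-6) = -50.4
covariance of W and S = 672 + (-109.2) + (-50.4) = 512.4.

covariance of W and S = 512.4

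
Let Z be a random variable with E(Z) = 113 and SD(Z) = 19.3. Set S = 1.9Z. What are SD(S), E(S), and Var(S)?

S = 1.9Z is linear with a = 1.9, b = 0.
SD(S) = |a|·SD(Z) = |1.9|·19.3 = 36.67.
E(S) = a·E(Z) + b = 1.9·113 = 214.7.
Var(Z) = 19.3² = 372.49.
Var(S) = a²·Var(Z) = 1.9²·372.49 = 1344.6889.

SD(S) = 36.67, E(S) = 214.7, Var(S) = 1344.6889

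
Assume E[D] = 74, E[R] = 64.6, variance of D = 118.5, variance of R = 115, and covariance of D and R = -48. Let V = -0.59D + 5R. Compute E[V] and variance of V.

E[V] = 279.34, variance of V = 3199.44985

E[V] = (-0.59)·E[D] + 5·E[R] = (-0.59)·74 + 5·64.6 = 279.34.
variance of V = a²·variance of D + b²·variance of R + 2ab·covariance of D and R with a = -0.59, b = 5.
= (-0.59)²·118.5 + 5²·115 + 2·(-0.59)·5·(-48)
= 41.24985 + 2875 + 283.2 = 3199.44985.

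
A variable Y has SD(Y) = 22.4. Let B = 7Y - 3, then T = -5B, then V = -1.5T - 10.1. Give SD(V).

SD(V) = 1176

SD(B) = |7|·22.4 = 156.8.
SD(T) = |-5|·156.8 = 784.
SD(V) = |-1.5|·784 = 1176.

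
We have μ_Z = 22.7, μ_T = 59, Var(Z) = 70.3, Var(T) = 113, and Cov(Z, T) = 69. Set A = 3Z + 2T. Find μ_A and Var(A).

μ_A = 3·μ_Z + 2·μ_T = 3·22.7 + 2·59 = 186.1.
Var(A) = a²·Var(Z) + b²·Var(T) + 2ab·Cov(Z, T) with a = 3, b = 2.
= 3²·70.3 + 2²·113 + 2·3·2·69
= 632.7 + 452 + 828 = 1912.7.

μ_A = 186.1, Var(A) = 1912.7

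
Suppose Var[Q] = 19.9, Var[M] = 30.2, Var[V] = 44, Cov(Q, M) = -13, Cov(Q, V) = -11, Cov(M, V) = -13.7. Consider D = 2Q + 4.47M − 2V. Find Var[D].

Var[D] = 959.53918

Var[D] = a²·Var[Q] + b²·Var[M] + c²·Var[V] + 2ab·Cov(Q, M) + 2ac·Cov(Q, V) + 2bc·Cov(M, V), with a = 2, b = 4.47, c = -2.
= 79.6 + 603.42318 + 176 + (-232.44) + 88 + 244.956
= 959.53918.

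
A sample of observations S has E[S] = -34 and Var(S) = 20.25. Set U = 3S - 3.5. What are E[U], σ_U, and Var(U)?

U = 3S - 3.5 is linear with a = 3, b = -3.5.
E[U] = a·E[S] + b = 3·(-34) + (-3.5) = -105.5.
σ_S = √20.25 = 4.5.
σ_U = |a|·σ_S = |3|·4.5 = 13.5.
Var(U) = a²·Var(S) = 3²·20.25 = 182.25 (the additive constant -3.5 does not affect variance).

E[U] = -105.5, σ_U = 13.5, Var(U) = 182.25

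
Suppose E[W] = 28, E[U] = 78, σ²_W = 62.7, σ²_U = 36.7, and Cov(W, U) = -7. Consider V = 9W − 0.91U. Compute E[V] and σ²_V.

E[V] = 9·E[W] + (-0.91)·E[U] = 9·28 + (-0.91)·78 = 181.02.
σ²_V = a²·σ²_W + b²·σ²_U + 2ab·Cov(W, U) with a = 9, b = -0.91.
= 9²·62.7 + (-0.91)²·36.7 + 2·9·(-0.91)·(-7)
= 5078.7 + 30.39127 + 114.66 = 5223.75127.

E[V] = 181.02, σ²_V = 5223.75127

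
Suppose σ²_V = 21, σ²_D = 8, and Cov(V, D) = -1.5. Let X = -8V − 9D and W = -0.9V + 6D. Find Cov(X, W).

By bilinearity, Cov(X, W) = ac·σ²_V + bd·σ²_D + (ad+bc)·Cov(V, D), with a=-8, b=-9, c=-0.9, d=6.
ac·σ²_V = (-8)·(-0.9)·21 = 151.2
bd·σ²_D = (-9)·6·8 = -432
(ad+bc)·Cov(V, D) = (-39.9)·(-1.5) = 59.85
Cov(X, W) = 151.2 + (-432) + 59.85 = -220.95.

Cov(X, W) = -220.95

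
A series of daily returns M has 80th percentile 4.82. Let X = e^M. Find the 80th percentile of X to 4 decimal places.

e^M is increasing, so P_{80}(X) = g(P_{80}(M)) ≈ 123.9651.

80th percentile of X = 123.9651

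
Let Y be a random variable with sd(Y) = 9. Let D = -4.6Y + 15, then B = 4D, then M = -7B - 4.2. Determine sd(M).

sd(M) = 1159.2

sd(D) = |-4.6|·9 = 41.4.
sd(B) = |4|·41.4 = 165.6.
sd(M) = |-7|·165.6 = 1159.2.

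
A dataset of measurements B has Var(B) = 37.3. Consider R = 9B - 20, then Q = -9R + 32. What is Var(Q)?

Var(R) = 9²·37.3 = 3021.3.
Var(Q) = (-9)²·3021.3 = 244725.3.

Var(Q) = 244725.3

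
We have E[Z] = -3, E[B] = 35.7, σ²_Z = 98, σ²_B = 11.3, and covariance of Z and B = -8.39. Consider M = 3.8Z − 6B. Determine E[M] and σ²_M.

E[M] = 3.8·E[Z] + (-6)·E[B] = 3.8·(-3) + (-6)·35.7 = -225.6.
σ²_M = a²·σ²_Z + b²·σ²_B + 2ab·covariance of Z and B with a = 3.8, b = -6.
= 3.8²·98 + (-6)²·11.3 + 2·3.8·(-6)·(-8.39)
= 1415.12 + 406.8 + 382.584 = 2204.504.

E[M] = -225.6, σ²_M = 2204.504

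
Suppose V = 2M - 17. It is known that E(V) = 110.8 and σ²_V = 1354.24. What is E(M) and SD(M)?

E(M) = 63.9, SD(M) = 18.4

From V = 2M - 17: E(V) = a·E(M) + b, so E(M) = (E(V) − b)/a = (110.8 − (-17))/2 = 63.9.
SD(V) = √1354.24 = 36.8.
SD(V) = |a|·SD(M), so SD(M) = 36.8/|2| = 18.4.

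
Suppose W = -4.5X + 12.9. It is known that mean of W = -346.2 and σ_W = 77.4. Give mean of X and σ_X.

From W = -4.5X + 12.9: mean of W = a·mean of X + b, so mean of X = (mean of W − b)/a = (-346.2 − 12.9)/(-4.5) = 79.8.
σ_W = |a|·σ_X, so σ_X = 77.4/|-4.5| = 17.2.

mean of X = 79.8, σ_X = 17.2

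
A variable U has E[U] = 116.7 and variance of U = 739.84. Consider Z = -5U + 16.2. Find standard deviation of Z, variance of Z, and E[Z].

standard deviation of Z = 136, variance of Z = 18496, E[Z] = -567.3

Z = -5U + 16.2 is linear with a = -5, b = 16.2.
standard deviation of U = √739.84 = 27.2.
standard deviation of Z = |a|·standard deviation of U = |-5|·27.2 = 136.
variance of Z = a²·variance of U = (-5)²·739.84 = 18496 (the additive constant 16.2 does not affect variance).
E[Z] = a·E[U] + b = (-5)·116.7 + 16.2 = -567.3.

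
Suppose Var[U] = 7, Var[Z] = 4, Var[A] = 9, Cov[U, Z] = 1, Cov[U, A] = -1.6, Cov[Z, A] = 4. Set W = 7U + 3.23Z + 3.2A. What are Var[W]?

Var[W] = 533.1196

Var[W] = a²·Var[U] + b²·Var[Z] + c²·Var[A] + 2ab·Cov[U, Z] + 2ac·Cov[U, A] + 2bc·Cov[Z, A], with a = 7, b = 3.23, c = 3.2.
= 343 + 41.7316 + 92.16 + 45.22 + (-71.68) + 82.688
= 533.1196.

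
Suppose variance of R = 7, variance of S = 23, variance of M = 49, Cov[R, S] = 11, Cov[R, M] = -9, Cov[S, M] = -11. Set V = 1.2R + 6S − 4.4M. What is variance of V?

variance of V = 2620.96

variance of V = a²·variance of R + b²·variance of S + c²·variance of M + 2ab·Cov[R, S] + 2ac·Cov[R, M] + 2bc·Cov[S, M], with a = 1.2, b = 6, c = -4.4.
= 10.08 + 828 + 948.64 + 158.4 + 95.04 + 580.8
= 2620.96.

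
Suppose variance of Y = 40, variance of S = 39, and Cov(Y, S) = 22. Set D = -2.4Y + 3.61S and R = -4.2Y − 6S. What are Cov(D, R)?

Cov(D, R) = -458.304

By bilinearity, Cov(D, R) = ac·variance of Y + bd·variance of S + (ad+bc)·Cov(Y, S), with a=-2.4, b=3.61, c=-4.2, d=-6.
ac·variance of Y = (-2.4)·(-4.2)·40 = 403.2
bd·variance of S = 3.61·(-6)·39 = -844.74
(ad+bc)·Cov(Y, S) = (-0.762)·22 = -16.764
Cov(D, R) = 403.2 + (-844.74) + (-16.764) = -458.304.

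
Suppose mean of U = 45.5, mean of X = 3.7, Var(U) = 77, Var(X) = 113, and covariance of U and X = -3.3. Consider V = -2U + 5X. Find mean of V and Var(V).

mean of V = -72.5, Var(V) = 3199

mean of V = (-2)·mean of U + 5·mean of X = (-2)·45.5 + 5·3.7 = -72.5.
Var(V) = a²·Var(U) + b²·Var(X) + 2ab·covariance of U and X with a = -2, b = 5.
= (-2)²·77 + 5²·113 + 2·(-2)·5·(-3.3)
= 308 + 2825 + 66 = 3199.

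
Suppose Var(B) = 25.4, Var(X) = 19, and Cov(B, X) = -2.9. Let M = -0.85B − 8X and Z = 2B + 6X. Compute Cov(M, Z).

Cov(M, Z) = -893.99

By bilinearity, Cov(M, Z) = ac·Var(B) + bd·Var(X) + (ad+bc)·Cov(B, X), with a=-0.85, b=-8, c=2, d=6.
ac·Var(B) = (-0.85)·2·25.4 = -43.18
bd·Var(X) = (-8)·6·19 = -912
(ad+bc)·Cov(B, X) = (-21.1)·(-2.9) = 61.19
Cov(M, Z) = -43.18 + (-912) + 61.19 = -893.99.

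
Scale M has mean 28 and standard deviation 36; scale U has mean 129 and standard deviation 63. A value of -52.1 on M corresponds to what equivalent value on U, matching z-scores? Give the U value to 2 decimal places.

z = (-52.1 − 28)/36 = -2.225.
U = 129 + z·63 = 129 + (-52.1 − 28)·63/36 ≈ -11.18.

U = -11.18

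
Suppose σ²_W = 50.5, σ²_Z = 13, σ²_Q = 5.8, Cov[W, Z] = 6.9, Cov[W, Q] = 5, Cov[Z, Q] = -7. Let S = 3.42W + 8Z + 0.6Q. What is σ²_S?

σ²_S = 1755.6442

σ²_S = a²·σ²_W + b²·σ²_Z + c²·σ²_Q + 2ab·Cov[W, Z] + 2ac·Cov[W, Q] + 2bc·Cov[Z, Q], with a = 3.42, b = 8, c = 0.6.
= 590.6682 + 832 + 2.088 + 377.568 + 20.52 + (-67.2)
= 1755.6442.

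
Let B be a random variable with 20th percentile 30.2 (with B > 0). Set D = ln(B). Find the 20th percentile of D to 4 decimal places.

ln(B) is increasing, so P_{20}(D) = g(P_{20}(B)) ≈ 3.4078.

20th percentile of D = 3.4078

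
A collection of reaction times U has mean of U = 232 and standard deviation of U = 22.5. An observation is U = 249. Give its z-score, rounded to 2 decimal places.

z = (U − mean of U) / standard deviation of U = (249 − 232) / 22.5 ≈ 0.76.

z = 0.76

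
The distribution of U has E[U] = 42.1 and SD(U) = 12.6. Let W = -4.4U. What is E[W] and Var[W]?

E[W] = -185.24, Var[W] = 3073.5936

W = -4.4U is linear with a = -4.4, b = 0.
E[W] = a·E[U] + b = (-4.4)·42.1 = -185.24.
Var[U] = 12.6² = 158.76.
Var[W] = a²·Var[U] = (-4.4)²·158.76 = 3073.5936.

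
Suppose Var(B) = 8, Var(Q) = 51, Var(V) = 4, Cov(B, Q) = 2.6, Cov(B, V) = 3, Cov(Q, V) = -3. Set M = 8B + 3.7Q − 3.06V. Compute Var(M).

Var(M) = 1322.6164

Var(M) = a²·Var(B) + b²·Var(Q) + c²·Var(V) + 2ab·Cov(B, Q) + 2ac·Cov(B, V) + 2bc·Cov(Q, V), with a = 8, b = 3.7, c = -3.06.
= 512 + 698.19 + 37.4544 + 153.92 + (-146.88) + 67.932
= 1322.6164.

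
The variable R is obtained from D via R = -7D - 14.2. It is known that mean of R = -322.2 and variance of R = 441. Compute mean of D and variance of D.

mean of D = 44, variance of D = 9

From R = -7D - 14.2: mean of R = a·mean of D + b, so mean of D = (mean of R − b)/a = (-322.2 − (-14.2))/(-7) = 44.
variance of R = a²·variance of D, so variance of D = 441/(-7)² = 9.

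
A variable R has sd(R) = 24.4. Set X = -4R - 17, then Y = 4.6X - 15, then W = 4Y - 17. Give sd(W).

sd(W) = 1795.84

sd(X) = |-4|·24.4 = 97.6.
sd(Y) = |4.6|·97.6 = 448.96.
sd(W) = |4|·448.96 = 1795.84.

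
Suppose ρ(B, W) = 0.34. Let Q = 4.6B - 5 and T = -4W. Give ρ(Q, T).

Linear rescalings preserve |correlation|; the slopes 4.6 and -4 have opposite signs, so the correlation flips sign: ρ(Q, T) = −ρ(B, W) = -0.34.

ρ(Q, T) = -0.34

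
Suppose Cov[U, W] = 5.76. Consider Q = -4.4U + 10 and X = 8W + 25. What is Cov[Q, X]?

Cov[Q, X] = a·c·Cov[U, W] = (-4.4)·8·5.76 = -202.752. Additive constants drop out.

Cov[Q, X] = -202.752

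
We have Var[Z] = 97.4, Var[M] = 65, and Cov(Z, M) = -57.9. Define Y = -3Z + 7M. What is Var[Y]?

Var[Y] = a²·Var[Z] + b²·Var[M] + 2ab·Cov(Z, M) with a = -3, b = 7.
= (-3)²·97.4 + 7²·65 + 2·(-3)·7·(-57.9)
= 876.6 + 3185 + 2431.8 = 6493.4.

Var[Y] = 6493.4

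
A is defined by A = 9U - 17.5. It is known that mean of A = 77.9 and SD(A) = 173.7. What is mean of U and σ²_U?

From A = 9U - 17.5: mean of A = a·mean of U + b, so mean of U = (mean of A − b)/a = (77.9 − (-17.5))/9 = 10.6.
σ²_A = 173.7² = 30171.69.
σ²_A = a²·σ²_U, so σ²_U = 30171.69/9² = 372.49.

mean of U = 10.6, σ²_U = 372.49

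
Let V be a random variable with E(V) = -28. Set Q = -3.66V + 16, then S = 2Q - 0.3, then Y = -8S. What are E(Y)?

E(Q) = (-3.66)·(-28) + 16 = 118.48.
E(S) = 2·118.48 + (-0.3) = 236.66.
E(Y) = (-8)·236.66 = -1893.28.

E(Y) = -1893.28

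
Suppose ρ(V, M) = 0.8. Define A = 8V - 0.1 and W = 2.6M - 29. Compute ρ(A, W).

ρ(A, W) = 0.8

Linear rescalings preserve correlation up to sign; here the slopes 8 and 2.6 have the same sign, so ρ(A, W) = ρ(V, M) = 0.8.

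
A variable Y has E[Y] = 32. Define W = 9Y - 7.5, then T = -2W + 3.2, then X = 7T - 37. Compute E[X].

E[W] = 9·32 + (-7.5) = 280.5.
E[T] = (-2)·280.5 + 3.2 = -557.8.
E[X] = 7·(-557.8) + (-37) = -3941.6.

E[X] = -3941.6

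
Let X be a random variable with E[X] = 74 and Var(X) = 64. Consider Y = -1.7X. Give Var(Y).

Var(Y) = 184.96

Y = -1.7X is linear with a = -1.7, b = 0.
Var(Y) = a²·Var(X) = (-1.7)²·64 = 184.96.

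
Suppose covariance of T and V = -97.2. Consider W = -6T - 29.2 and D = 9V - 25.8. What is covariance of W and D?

covariance of W and D = a·c·covariance of T and V = (-6)·9·(-97.2) = 5248.8. Additive constants drop out.

covariance of W and D = 5248.8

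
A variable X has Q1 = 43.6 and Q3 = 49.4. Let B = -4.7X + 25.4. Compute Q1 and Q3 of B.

Q1(B) = -206.78, Q3(B) = -179.52

a = -4.7 < 0 reverses order: Q1(B) comes from Q3(X), Q3(B) from Q1(X).
Q1(B) = (-4.7)·49.4 + 25.4 = -206.78; Q3(B) = (-4.7)·43.6 + 25.4 = -179.52.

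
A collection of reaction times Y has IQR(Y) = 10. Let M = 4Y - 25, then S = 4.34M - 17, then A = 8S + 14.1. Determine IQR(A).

IQR(A) = 1388.8

IQR(M) = |4|·10 = 40.
IQR(S) = |4.34|·40 = 173.6.
IQR(A) = |8|·173.6 = 1388.8.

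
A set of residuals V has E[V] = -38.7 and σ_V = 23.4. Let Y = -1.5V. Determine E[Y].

Y = -1.5V is linear with a = -1.5, b = 0.
E[Y] = a·E[V] + b = (-1.5)·(-38.7) = 58.05.

E[Y] = 58.05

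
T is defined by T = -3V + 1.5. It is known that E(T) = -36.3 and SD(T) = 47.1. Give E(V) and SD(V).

From T = -3V + 1.5: E(T) = a·E(V) + b, so E(V) = (E(T) − b)/a = (-36.3 − 1.5)/(-3) = 12.6.
SD(T) = |a|·SD(V), so SD(V) = 47.1/|-3| = 15.7.

E(V) = 12.6, SD(V) = 15.7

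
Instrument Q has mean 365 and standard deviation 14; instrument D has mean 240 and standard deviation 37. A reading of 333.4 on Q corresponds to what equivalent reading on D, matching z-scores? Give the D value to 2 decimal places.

z = (333.4 − 365)/14 ≈ -2.2571.
D = 240 + z·37 = 240 + (333.4 − 365)·37/14 ≈ 156.49.

D = 156.49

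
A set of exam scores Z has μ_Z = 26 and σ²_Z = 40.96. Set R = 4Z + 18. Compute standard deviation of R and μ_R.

standard deviation of R = 25.6, μ_R = 122

R = 4Z + 18 is linear with a = 4, b = 18.
standard deviation of Z = √40.96 = 6.4.
standard deviation of R = |a|·standard deviation of Z = |4|·6.4 = 25.6.
μ_R = a·μ_Z + b = 4·26 + 18 = 122.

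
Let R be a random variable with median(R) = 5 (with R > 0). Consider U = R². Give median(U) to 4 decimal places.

R² is monotone on this domain, so median(U) = square(5) = 25.

median(U) = 25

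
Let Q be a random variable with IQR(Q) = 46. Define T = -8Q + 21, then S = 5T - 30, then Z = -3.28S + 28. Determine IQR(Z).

IQR(Z) = 6035.2

IQR(T) = |-8|·46 = 368.
IQR(S) = |5|·368 = 1840.
IQR(Z) = |-3.28|·1840 = 6035.2.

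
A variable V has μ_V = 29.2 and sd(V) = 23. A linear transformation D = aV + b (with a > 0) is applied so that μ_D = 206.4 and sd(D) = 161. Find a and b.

sd(D) = a·sd(V) (a > 0), so a = 161/23 = 7.
μ_D = a·μ_V + b, so b = 206.4 − 7·29.2 = 2.

a = 7, b = 2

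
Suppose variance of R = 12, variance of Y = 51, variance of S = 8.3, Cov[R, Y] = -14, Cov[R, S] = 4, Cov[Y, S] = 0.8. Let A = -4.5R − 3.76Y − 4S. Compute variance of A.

variance of A = a²·variance of R + b²·variance of Y + c²·variance of S + 2ab·Cov[R, Y] + 2ac·Cov[R, S] + 2bc·Cov[Y, S], with a = -4.5, b = -3.76, c = -4.
= 243 + 721.0176 + 132.8 + (-473.76) + 144 + 24.064
= 791.1216.

variance of A = 791.1216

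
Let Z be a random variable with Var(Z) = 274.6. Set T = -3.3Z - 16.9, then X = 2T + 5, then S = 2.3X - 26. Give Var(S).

Var(S) = 63276.73704

Var(T) = (-3.3)²·274.6 = 2990.394.
Var(X) = 2²·2990.394 = 11961.576.
Var(S) = 2.3²·11961.576 = 63276.73704.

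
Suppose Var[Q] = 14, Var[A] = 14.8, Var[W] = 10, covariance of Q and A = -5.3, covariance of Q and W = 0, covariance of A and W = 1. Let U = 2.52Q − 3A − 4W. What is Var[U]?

Var[U] = 486.2416

Var[U] = a²·Var[Q] + b²·Var[A] + c²·Var[W] + 2ab·covariance of Q and A + 2ac·covariance of Q and W + 2bc·covariance of A and W, with a = 2.52, b = -3, c = -4.
= 88.9056 + 133.2 + 160 + 80.136 + 0 + 24
= 486.2416.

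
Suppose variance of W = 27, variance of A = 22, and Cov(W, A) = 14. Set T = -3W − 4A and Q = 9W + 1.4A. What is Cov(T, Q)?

By bilinearity, Cov(T, Q) = ac·variance of W + bd·variance of A + (ad+bc)·Cov(W, A), with a=-3, b=-4, c=9, d=1.4.
ac·variance of W = (-3)·9·27 = -729
bd·variance of A = (-4)·1.4·22 = -123.2
(ad+bc)·Cov(W, A) = (-40.2)·14 = -562.8
Cov(T, Q) = -729 + (-123.2) + (-562.8) = -1415.

Cov(T, Q) = -1415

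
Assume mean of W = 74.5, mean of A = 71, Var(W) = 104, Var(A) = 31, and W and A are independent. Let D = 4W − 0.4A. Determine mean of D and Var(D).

mean of D = 269.6, Var(D) = 1668.96

mean of D = 4·mean of W + (-0.4)·mean of A = 4·74.5 + (-0.4)·71 = 269.6.
Var(D) = a²·Var(W) + b²·Var(A) + 2ab·covariance of W and A with a = 4, b = -0.4.
Independence gives covariance of W and A = 0.
= 4²·104 + (-0.4)²·31 + 2·4·(-0.4)·0
= 1664 + 4.96 + 0 = 1668.96.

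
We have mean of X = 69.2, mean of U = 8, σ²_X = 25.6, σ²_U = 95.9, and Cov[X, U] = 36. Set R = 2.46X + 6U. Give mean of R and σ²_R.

mean of R = 218.232, σ²_R = 4670.04096

mean of R = 2.46·mean of X + 6·mean of U = 2.46·69.2 + 6·8 = 218.232.
σ²_R = a²·σ²_X + b²·σ²_U + 2ab·Cov[X, U] with a = 2.46, b = 6.
= 2.46²·25.6 + 6²·95.9 + 2·2.46·6·36
= 154.92096 + 3452.4 + 1062.72 = 4670.04096.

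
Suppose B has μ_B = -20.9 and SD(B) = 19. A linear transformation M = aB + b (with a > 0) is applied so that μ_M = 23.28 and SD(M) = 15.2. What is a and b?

a = 0.8, b = 40

SD(M) = a·SD(B) (a > 0), so a = 15.2/19 = 0.8.
μ_M = a·μ_B + b, so b = 23.28 − 0.8·(-20.9) = 40.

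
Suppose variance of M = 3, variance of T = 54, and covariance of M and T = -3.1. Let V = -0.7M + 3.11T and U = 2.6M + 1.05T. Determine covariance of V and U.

By bilinearity, covariance of V and U = ac·variance of M + bd·variance of T + (ad+bc)·covariance of M and T, with a=-0.7, b=3.11, c=2.6, d=1.05.
ac·variance of M = (-0.7)·2.6·3 = -5.46
bd·variance of T = 3.11·1.05·54 = 176.337
(ad+bc)·covariance of M and T = (7.351)·(-3.1) = -22.7881
covariance of V and U = -5.46 + 176.337 + (-22.7881) = 148.0889.

covariance of V and U = 148.0889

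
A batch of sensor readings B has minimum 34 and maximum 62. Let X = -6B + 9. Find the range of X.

Range(X) = 168

Range of B = 62 − 34 = 28.
Range(X) = |a|·Range(B) = |-6|·28 = 168.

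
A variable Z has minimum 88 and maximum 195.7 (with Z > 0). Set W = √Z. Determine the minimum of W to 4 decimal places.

min(W) = 9.3808

√Z is increasing on this domain, so min(W) comes from min(Z) = 88: min(W) = √(88) ≈ 9.3808.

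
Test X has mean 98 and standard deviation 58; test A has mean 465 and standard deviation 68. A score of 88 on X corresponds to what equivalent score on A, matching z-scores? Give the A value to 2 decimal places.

z = (88 − 98)/58 ≈ -0.1724.
A = 465 + z·68 = 465 + (88 − 98)·68/58 ≈ 453.28.

A = 453.28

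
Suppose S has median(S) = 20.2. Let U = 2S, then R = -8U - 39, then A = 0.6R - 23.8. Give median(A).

median(A) = -241.12

median(U) = 2·20.2 = 40.4.
median(R) = (-8)·40.4 + (-39) = -362.2.
median(A) = 0.6·(-362.2) + (-23.8) = -241.12.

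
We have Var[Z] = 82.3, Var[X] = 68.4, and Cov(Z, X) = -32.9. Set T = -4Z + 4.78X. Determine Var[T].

Var[T] = 4137.72656

Var[T] = a²·Var[Z] + b²·Var[X] + 2ab·Cov(Z, X) with a = -4, b = 4.78.
= (-4)²·82.3 + 4.78²·68.4 + 2·(-4)·4.78·(-32.9)
= 1316.8 + 1562.83056 + 1258.096 = 4137.72656.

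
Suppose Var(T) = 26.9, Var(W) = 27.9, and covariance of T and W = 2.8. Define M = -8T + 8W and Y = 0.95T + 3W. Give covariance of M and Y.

By bilinearity, covariance of M and Y = ac·Var(T) + bd·Var(W) + (ad+bc)·covariance of T and W, with a=-8, b=8, c=0.95, d=3.
ac·Var(T) = (-8)·0.95·26.9 = -204.44
bd·Var(W) = 8·3·27.9 = 669.6
(ad+bc)·covariance of T and W = (-16.4)·2.8 = -45.92
covariance of M and Y = -204.44 + 669.6 + (-45.92) = 419.24.

covariance of M and Y = 419.24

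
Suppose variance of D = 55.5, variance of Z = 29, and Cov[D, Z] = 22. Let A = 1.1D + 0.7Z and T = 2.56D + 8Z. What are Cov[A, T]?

By bilinearity, Cov[A, T] = ac·variance of D + bd·variance of Z + (ad+bc)·Cov[D, Z], with a=1.1, b=0.7, c=2.56, d=8.
ac·variance of D = 1.1·2.56·55.5 = 156.288
bd·variance of Z = 0.7·8·29 = 162.4
(ad+bc)·Cov[D, Z] = (10.592)·22 = 233.024
Cov[A, T] = 156.288 + 162.4 + 233.024 = 551.712.

Cov[A, T] = 551.712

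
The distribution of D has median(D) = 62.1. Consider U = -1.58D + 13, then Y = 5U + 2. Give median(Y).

median(U) = (-1.58)·62.1 + 13 = -85.118.
median(Y) = 5·(-85.118) + 2 = -423.59.

median(Y) = -423.59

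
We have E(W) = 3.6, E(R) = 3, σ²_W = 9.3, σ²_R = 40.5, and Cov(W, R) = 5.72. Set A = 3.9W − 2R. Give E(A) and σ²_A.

E(A) = 8.04, σ²_A = 214.221

E(A) = 3.9·E(W) + (-2)·E(R) = 3.9·3.6 + (-2)·3 = 8.04.
σ²_A = a²·σ²_W + b²·σ²_R + 2ab·Cov(W, R) with a = 3.9, b = -2.
= 3.9²·9.3 + (-2)²·40.5 + 2·3.9·(-2)·5.72
= 141.453 + 162 + (-89.232) = 214.221.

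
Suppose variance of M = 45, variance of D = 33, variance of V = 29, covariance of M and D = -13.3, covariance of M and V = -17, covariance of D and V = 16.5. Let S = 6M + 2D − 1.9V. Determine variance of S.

variance of S = 1799.69

variance of S = a²·variance of M + b²·variance of D + c²·variance of V + 2ab·covariance of M and D + 2ac·covariance of M and V + 2bc·covariance of D and V, with a = 6, b = 2, c = -1.9.
= 1620 + 132 + 104.69 + (-319.2) + 387.6 + (-125.4)
= 1799.69.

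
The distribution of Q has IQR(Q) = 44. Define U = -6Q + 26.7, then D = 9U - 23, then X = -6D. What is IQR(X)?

IQR(U) = |-6|·44 = 264.
IQR(D) = |9|·264 = 2376.
IQR(X) = |-6|·2376 = 14256.

IQR(X) = 14256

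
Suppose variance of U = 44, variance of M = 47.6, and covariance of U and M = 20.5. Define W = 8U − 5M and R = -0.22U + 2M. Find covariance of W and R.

By bilinearity, covariance of W and R = ac·variance of U + bd·variance of M + (ad+bc)·covariance of U and M, with a=8, b=-5, c=-0.22, d=2.
ac·variance of U = 8·(-0.22)·44 = -77.44
bd·variance of M = (-5)·2·47.6 = -476
(ad+bc)·covariance of U and M = (17.1)·20.5 = 350.55
covariance of W and R = -77.44 + (-476) + 350.55 = -202.89.

covariance of W and R = -202.89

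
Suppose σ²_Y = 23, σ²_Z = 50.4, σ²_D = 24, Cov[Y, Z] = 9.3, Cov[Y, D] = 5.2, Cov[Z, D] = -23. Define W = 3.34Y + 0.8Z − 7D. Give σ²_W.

σ²_W = a²·σ²_Y + b²·σ²_Z + c²·σ²_D + 2ab·Cov[Y, Z] + 2ac·Cov[Y, D] + 2bc·Cov[Z, D], with a = 3.34, b = 0.8, c = -7.
= 256.5788 + 32.256 + 1176 + 49.6992 + (-243.152) + 257.6
= 1528.982.

σ²_W = 1528.982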